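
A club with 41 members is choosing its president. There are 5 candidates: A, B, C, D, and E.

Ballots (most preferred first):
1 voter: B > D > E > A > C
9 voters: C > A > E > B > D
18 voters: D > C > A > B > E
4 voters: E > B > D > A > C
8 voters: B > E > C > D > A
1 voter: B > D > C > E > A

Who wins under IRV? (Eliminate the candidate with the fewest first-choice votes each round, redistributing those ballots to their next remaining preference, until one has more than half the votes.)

B

Round 1: A 0, B 10, C 9, D 18, E 4. A eliminated.
Round 2: B 10, C 9, D 18, E 4. E eliminated.
Round 3: B 14, C 9, D 18. C eliminated.
Round 4: B 23, D 18. B has a majority (≥21).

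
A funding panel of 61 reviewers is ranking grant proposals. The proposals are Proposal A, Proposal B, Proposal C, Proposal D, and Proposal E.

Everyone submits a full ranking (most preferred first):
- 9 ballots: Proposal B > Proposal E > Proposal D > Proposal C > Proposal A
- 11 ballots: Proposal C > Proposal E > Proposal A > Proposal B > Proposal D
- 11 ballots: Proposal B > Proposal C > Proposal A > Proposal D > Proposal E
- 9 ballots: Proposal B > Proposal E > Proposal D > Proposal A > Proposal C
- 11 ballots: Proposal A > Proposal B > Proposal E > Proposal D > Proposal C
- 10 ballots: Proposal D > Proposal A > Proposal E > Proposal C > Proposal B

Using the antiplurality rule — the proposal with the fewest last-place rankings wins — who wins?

Proposal A

Last-place votes: Proposal A 9, Proposal B 10, Proposal C 20, Proposal D 11, Proposal E 11.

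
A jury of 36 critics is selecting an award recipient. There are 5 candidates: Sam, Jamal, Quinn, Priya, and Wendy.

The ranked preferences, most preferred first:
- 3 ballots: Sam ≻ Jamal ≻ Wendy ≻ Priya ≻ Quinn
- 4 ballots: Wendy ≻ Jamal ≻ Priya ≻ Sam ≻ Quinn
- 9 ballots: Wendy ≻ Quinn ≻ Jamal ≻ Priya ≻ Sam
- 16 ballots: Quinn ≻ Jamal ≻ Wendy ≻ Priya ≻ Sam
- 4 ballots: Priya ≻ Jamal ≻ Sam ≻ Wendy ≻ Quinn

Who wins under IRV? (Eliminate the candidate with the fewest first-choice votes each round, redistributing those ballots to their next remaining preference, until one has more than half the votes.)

Round 1: Sam 3, Jamal 0, Quinn 16, Priya 4, Wendy 13. Jamal eliminated.
Round 2: Sam 3, Quinn 16, Priya 4, Wendy 13. Sam eliminated.
Round 3: Quinn 16, Priya 4, Wendy 16. Priya eliminated.
Round 4: Quinn 16, Wendy 20. Wendy has a majority (≥19).

Wendy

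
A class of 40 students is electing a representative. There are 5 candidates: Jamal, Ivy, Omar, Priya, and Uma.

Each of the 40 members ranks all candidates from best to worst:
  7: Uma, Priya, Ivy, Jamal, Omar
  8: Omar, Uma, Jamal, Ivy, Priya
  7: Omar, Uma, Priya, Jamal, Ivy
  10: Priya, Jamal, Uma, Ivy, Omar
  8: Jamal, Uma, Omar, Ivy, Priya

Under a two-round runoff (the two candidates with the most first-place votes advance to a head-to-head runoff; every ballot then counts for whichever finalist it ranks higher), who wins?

Round 1 first-place votes: Jamal 8, Ivy 0, Omar 15, Priya 10, Uma 7. Omar and Priya advance.
Runoff: Omar is ranked above Priya on 23 ballots, Priya above Omar on 17.

Omar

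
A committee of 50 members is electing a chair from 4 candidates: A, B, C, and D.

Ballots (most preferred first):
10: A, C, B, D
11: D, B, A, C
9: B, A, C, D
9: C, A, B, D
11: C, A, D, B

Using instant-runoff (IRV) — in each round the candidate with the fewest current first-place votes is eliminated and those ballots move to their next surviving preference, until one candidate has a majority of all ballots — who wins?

A

Round 1: A 10, B 9, C 20, D 11. B eliminated.
Round 2: A 19, C 20, D 11. D eliminated.
Round 3: A 30, C 20. A has a majority (≥26).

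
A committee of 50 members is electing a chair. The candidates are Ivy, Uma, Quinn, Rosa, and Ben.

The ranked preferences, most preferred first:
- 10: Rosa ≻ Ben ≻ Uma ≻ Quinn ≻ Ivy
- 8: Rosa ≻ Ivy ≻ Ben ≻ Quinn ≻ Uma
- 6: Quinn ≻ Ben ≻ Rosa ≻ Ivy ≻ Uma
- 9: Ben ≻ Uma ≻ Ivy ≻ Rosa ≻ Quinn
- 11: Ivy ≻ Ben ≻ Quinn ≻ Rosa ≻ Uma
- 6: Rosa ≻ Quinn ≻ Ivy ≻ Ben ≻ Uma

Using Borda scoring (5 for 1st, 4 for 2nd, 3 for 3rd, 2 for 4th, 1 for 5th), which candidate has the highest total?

Ivy: 10×1 + 8×4 + 6×2 + 9×3 + 11×5 + 6×3 = 154
Uma: 10×3 + 8×1 + 6×1 + 9×4 + 11×1 + 6×1 = 97
Quinn: 10×2 + 8×2 + 6×5 + 9×1 + 11×3 + 6×4 = 132
Rosa: 10×5 + 8×5 + 6×3 + 9×2 + 11×2 + 6×5 = 178
Ben: 10×4 + 8×3 + 6×4 + 9×5 + 11×4 + 6×2 = 189

Ben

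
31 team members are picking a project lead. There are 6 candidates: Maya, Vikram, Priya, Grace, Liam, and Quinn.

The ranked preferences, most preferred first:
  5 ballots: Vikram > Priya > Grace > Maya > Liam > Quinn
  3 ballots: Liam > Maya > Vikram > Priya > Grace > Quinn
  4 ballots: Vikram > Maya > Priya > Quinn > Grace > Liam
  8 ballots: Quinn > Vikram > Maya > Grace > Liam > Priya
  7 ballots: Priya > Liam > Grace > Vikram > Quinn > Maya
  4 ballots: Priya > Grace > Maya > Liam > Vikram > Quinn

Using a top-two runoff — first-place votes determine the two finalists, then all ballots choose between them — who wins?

Round 1 first-place votes: Maya 0, Vikram 9, Priya 11, Grace 0, Liam 3, Quinn 8. Priya and Vikram advance.
Runoff: Priya is ranked above Vikram on 11 ballots, Vikram above Priya on 20.

Vikram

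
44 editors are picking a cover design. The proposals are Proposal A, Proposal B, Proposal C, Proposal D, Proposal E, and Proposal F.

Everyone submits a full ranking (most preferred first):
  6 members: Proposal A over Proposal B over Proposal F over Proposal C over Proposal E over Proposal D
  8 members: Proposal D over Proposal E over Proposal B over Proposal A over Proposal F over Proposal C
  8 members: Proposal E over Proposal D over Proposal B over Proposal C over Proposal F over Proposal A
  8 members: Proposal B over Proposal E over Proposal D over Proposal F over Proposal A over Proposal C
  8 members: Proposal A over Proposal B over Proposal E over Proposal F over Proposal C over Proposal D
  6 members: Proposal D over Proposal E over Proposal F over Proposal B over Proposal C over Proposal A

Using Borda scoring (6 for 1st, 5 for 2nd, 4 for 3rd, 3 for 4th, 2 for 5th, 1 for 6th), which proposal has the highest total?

Proposal A: 6×6 + 8×3 + 8×1 + 8×2 + 8×6 + 6×1 = 138
Proposal B: 6×5 + 8×4 + 8×4 + 8×6 + 8×5 + 6×3 = 200
Proposal C: 6×3 + 8×1 + 8×3 + 8×1 + 8×2 + 6×2 = 86
Proposal D: 6×1 + 8×6 + 8×5 + 8×4 + 8×1 + 6×6 = 170
Proposal E: 6×2 + 8×5 + 8×6 + 8×5 + 8×4 + 6×5 = 202
Proposal F: 6×4 + 8×2 + 8×2 + 8×3 + 8×3 + 6×4 = 128

Proposal E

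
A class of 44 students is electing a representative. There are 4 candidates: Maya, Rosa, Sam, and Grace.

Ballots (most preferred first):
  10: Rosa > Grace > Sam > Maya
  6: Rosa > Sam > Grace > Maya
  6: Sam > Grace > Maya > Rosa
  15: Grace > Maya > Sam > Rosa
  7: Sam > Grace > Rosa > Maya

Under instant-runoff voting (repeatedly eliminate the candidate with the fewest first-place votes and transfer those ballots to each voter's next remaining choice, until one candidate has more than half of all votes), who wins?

Grace

Round 1: Maya 0, Rosa 16, Sam 13, Grace 15. Maya eliminated.
Round 2: Rosa 16, Sam 13, Grace 15. Sam eliminated.
Round 3: Rosa 16, Grace 28. Grace has a majority (≥23).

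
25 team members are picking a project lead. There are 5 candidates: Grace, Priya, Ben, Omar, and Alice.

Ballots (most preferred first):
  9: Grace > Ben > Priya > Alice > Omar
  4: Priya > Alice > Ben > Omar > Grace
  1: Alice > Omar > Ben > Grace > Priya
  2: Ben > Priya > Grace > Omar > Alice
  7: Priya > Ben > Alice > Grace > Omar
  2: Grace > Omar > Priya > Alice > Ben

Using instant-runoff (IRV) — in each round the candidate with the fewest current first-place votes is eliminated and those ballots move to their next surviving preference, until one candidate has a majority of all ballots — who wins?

Round 1: Grace 11, Priya 11, Ben 2, Omar 0, Alice 1. Omar eliminated.
Round 2: Grace 11, Priya 11, Ben 2, Alice 1. Alice eliminated.
Round 3: Grace 11, Priya 11, Ben 3. Ben eliminated.
Round 4: Grace 12, Priya 13. Priya has a majority (≥13).

Priya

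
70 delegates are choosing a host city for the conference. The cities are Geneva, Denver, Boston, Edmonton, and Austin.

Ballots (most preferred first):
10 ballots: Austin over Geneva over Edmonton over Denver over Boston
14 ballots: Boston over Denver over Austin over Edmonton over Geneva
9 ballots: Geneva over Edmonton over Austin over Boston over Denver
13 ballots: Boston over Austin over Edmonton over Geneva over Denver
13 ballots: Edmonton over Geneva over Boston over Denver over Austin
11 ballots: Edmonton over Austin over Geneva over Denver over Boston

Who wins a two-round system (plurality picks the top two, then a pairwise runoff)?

Edmonton

Round 1 first-place votes: Geneva 9, Denver 0, Boston 27, Edmonton 24, Austin 10. Boston and Edmonton advance.
Runoff: Boston is ranked above Edmonton on 27 ballots, Edmonton above Boston on 43.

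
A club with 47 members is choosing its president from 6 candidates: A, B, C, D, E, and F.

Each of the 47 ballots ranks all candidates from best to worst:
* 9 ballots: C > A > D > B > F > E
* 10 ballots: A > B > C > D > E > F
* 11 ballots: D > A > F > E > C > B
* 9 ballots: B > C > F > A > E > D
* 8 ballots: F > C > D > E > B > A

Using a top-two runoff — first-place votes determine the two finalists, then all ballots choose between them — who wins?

Round 1 first-place votes: A 10, B 9, C 9, D 11, E 0, F 8. D and A advance.
Runoff: D is ranked above A on 19 ballots, A above D on 28.

A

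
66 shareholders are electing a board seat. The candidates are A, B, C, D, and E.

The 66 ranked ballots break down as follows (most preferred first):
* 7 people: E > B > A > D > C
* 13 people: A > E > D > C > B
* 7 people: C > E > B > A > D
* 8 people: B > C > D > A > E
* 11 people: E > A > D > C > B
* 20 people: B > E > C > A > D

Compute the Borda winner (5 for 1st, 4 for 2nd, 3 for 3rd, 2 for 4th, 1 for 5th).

E

A: 7×3 + 13×5 + 7×2 + 8×2 + 11×4 + 20×2 = 200
B: 7×4 + 13×1 + 7×3 + 8×5 + 11×1 + 20×5 = 213
C: 7×1 + 13×2 + 7×5 + 8×4 + 11×2 + 20×3 = 182
D: 7×2 + 13×3 + 7×1 + 8×3 + 11×3 + 20×1 = 137
E: 7×5 + 13×4 + 7×4 + 8×1 + 11×5 + 20×4 = 258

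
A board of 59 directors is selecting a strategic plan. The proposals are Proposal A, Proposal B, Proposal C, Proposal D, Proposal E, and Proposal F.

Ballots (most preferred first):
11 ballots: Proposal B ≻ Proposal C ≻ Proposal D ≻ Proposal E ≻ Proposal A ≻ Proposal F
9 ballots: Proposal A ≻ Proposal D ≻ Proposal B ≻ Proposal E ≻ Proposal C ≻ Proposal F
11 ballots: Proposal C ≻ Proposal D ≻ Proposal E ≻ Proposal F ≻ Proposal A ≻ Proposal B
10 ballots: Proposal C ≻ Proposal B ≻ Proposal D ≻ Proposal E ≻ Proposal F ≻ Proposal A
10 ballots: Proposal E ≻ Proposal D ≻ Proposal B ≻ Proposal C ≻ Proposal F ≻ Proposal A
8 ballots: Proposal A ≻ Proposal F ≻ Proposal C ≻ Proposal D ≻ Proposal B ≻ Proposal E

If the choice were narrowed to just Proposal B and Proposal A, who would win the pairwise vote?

Proposal B

Proposal B is ranked above Proposal A on 31 ballots; Proposal A above Proposal B on 28.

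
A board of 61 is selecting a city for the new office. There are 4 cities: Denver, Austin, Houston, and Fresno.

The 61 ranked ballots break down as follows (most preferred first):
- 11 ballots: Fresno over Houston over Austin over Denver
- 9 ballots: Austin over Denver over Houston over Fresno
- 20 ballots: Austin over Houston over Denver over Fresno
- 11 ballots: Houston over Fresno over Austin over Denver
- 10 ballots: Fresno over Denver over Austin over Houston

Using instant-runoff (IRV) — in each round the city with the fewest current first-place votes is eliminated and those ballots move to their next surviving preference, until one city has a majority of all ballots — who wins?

Fresno

Round 1: Denver 0, Austin 29, Houston 11, Fresno 21. Denver eliminated.
Round 2: Austin 29, Houston 11, Fresno 21. Houston eliminated.
Round 3: Austin 29, Fresno 32. Fresno has a majority (≥31).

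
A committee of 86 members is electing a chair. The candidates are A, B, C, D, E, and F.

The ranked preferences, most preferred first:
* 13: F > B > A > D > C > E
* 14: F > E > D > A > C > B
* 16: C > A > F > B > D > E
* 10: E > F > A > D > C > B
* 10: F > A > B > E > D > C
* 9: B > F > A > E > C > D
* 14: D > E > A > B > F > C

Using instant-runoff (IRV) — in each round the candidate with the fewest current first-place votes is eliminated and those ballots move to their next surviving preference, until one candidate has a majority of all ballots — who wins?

F

Round 1: A 0, B 9, C 16, D 14, E 10, F 37. A eliminated.
Round 2: B 9, C 16, D 14, E 10, F 37. B eliminated.
Round 3: C 16, D 14, E 10, F 46. F has a majority (≥44).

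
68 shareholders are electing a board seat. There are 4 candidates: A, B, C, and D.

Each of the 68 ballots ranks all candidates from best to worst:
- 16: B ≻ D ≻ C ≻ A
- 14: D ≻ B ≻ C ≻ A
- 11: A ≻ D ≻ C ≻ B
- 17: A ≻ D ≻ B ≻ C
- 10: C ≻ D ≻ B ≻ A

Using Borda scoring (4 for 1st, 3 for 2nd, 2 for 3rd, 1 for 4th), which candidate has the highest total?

D

A: 16×1 + 14×1 + 11×4 + 17×4 + 10×1 = 152
B: 16×4 + 14×3 + 11×1 + 17×2 + 10×2 = 171
C: 16×2 + 14×2 + 11×2 + 17×1 + 10×4 = 139
D: 16×3 + 14×4 + 11×3 + 17×3 + 10×3 = 218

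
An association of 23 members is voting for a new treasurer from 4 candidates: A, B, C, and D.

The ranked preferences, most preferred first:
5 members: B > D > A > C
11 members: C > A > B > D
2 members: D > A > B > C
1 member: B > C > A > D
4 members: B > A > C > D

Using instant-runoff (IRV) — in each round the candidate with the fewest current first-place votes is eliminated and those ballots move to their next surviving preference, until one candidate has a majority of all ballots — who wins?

Round 1: A 0, B 10, C 11, D 2. A eliminated.
Round 2: B 10, C 11, D 2. D eliminated.
Round 3: B 12, C 11. B has a majority (≥12).

B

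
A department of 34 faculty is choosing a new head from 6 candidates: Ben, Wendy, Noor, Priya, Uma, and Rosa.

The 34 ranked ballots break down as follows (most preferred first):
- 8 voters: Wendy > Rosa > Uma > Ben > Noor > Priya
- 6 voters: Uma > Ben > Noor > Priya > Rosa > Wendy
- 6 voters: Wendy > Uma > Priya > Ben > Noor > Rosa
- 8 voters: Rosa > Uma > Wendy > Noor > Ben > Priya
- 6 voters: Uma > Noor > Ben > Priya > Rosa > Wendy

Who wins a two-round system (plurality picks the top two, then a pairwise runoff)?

Uma

Round 1 first-place votes: Ben 0, Wendy 14, Noor 0, Priya 0, Uma 12, Rosa 8. Wendy and Uma advance.
Runoff: Wendy is ranked above Uma on 14 ballots, Uma above Wendy on 20.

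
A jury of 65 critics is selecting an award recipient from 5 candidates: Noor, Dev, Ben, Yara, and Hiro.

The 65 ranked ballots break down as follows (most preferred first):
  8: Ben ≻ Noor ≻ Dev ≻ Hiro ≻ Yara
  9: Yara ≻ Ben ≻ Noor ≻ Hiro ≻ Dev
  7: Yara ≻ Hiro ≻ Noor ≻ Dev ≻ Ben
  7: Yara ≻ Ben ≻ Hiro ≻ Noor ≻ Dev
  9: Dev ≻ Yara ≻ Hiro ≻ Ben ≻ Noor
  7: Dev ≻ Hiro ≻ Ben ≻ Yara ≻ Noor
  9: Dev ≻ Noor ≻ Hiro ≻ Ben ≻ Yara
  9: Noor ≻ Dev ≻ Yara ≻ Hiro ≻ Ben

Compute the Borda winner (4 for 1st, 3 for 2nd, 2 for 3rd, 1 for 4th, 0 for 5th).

Noor: 8×3 + 9×2 + 7×2 + 7×1 + 9×0 + 7×0 + 9×3 + 9×4 = 126
Dev: 8×2 + 9×0 + 7×1 + 7×0 + 9×4 + 7×4 + 9×4 + 9×3 = 150
Ben: 8×4 + 9×3 + 7×0 + 7×3 + 9×1 + 7×2 + 9×1 + 9×0 = 112
Yara: 8×0 + 9×4 + 7×4 + 7×4 + 9×3 + 7×1 + 9×0 + 9×2 = 144
Hiro: 8×1 + 9×1 + 7×3 + 7×2 + 9×2 + 7×3 + 9×2 + 9×1 = 118

Dev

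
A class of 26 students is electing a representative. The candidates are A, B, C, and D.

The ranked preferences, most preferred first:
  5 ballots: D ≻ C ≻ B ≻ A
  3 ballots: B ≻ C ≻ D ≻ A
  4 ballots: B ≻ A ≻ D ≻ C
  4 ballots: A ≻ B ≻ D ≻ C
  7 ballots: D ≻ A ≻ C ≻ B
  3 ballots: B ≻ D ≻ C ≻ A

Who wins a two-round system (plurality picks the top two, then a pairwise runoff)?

Round 1 first-place votes: A 4, B 10, C 0, D 12. D and B advance.
Runoff: D is ranked above B on 12 ballots, B above D on 14.

B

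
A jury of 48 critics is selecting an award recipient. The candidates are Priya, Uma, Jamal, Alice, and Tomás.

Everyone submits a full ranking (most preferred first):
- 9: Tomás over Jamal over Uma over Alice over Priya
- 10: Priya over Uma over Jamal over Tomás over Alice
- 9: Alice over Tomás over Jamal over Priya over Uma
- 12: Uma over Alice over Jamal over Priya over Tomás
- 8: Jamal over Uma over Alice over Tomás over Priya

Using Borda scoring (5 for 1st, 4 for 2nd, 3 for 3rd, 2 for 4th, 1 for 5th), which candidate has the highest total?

Jamal

Priya: 9×1 + 10×5 + 9×2 + 12×2 + 8×1 = 109
Uma: 9×3 + 10×4 + 9×1 + 12×5 + 8×4 = 168
Jamal: 9×4 + 10×3 + 9×3 + 12×3 + 8×5 = 169
Alice: 9×2 + 10×1 + 9×5 + 12×4 + 8×3 = 145
Tomás: 9×5 + 10×2 + 9×4 + 12×1 + 8×2 = 129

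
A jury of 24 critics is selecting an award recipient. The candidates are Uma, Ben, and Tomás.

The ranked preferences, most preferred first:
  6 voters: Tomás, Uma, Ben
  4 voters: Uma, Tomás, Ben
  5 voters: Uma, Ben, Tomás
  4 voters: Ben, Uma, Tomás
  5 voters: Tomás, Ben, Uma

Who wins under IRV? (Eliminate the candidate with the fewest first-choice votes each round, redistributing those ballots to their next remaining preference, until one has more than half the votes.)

Uma

Round 1: Uma 9, Ben 4, Tomás 11. Ben eliminated.
Round 2: Uma 13, Tomás 11. Uma has a majority (≥13).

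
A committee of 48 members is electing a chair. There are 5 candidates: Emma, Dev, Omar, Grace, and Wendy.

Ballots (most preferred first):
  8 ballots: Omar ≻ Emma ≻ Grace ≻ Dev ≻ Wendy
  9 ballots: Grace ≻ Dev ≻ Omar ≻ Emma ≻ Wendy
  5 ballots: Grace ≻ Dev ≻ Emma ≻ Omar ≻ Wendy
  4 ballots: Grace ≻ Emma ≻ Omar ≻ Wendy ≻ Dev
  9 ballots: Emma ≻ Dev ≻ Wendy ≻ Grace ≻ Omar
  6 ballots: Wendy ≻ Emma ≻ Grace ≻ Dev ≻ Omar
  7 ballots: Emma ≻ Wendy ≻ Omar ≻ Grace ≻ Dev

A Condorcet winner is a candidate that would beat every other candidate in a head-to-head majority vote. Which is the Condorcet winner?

Emma vs Dev: 34–14
Emma vs Omar: 31–17
Emma vs Grace: 30–18
Emma vs Wendy: 42–6
Emma beats every other candidate.

Emma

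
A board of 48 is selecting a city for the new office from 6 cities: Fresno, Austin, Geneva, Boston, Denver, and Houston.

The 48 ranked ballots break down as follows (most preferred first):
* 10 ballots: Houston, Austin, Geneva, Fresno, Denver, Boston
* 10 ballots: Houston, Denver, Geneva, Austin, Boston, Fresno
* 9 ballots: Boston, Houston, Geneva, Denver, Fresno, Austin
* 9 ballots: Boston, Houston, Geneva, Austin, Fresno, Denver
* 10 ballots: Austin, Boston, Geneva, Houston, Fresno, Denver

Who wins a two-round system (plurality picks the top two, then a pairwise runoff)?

Round 1 first-place votes: Fresno 0, Austin 10, Geneva 0, Boston 18, Denver 0, Houston 20. Houston and Boston advance.
Runoff: Houston is ranked above Boston on 20 ballots, Boston above Houston on 28.

Boston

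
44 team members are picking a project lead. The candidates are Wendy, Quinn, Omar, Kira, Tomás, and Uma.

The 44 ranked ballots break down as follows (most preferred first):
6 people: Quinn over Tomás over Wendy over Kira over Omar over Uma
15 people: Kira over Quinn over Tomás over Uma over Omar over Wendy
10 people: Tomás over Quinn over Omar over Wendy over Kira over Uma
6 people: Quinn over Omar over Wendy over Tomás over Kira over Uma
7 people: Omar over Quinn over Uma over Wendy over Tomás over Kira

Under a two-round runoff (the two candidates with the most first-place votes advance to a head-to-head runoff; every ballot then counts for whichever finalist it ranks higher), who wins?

Round 1 first-place votes: Wendy 0, Quinn 12, Omar 7, Kira 15, Tomás 10, Uma 0. Kira and Quinn advance.
Runoff: Kira is ranked above Quinn on 15 ballots, Quinn above Kira on 29.

Quinn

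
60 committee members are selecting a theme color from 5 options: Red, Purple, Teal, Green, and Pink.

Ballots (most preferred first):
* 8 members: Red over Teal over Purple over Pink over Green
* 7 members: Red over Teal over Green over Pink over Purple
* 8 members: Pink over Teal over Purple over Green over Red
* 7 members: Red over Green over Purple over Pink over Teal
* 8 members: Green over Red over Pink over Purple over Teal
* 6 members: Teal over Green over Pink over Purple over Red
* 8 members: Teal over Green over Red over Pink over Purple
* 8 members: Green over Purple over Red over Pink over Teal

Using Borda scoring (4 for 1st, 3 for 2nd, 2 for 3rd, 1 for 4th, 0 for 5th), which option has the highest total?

Green

Red: 8×4 + 7×4 + 8×0 + 7×4 + 8×3 + 6×0 + 8×2 + 8×2 = 144
Purple: 8×2 + 7×0 + 8×2 + 7×2 + 8×1 + 6×1 + 8×0 + 8×3 = 84
Teal: 8×3 + 7×3 + 8×3 + 7×0 + 8×0 + 6×4 + 8×4 + 8×0 = 125
Green: 8×0 + 7×2 + 8×1 + 7×3 + 8×4 + 6×3 + 8×3 + 8×4 = 149
Pink: 8×1 + 7×1 + 8×4 + 7×1 + 8×2 + 6×2 + 8×1 + 8×1 = 98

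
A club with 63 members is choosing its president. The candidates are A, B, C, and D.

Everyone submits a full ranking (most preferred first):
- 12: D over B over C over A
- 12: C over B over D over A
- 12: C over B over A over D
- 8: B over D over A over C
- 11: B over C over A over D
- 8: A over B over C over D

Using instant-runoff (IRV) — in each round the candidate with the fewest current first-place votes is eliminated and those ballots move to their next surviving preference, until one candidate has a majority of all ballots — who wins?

B

Round 1: A 8, B 19, C 24, D 12. A eliminated.
Round 2: B 27, C 24, D 12. D eliminated.
Round 3: B 39, C 24. B has a majority (≥32).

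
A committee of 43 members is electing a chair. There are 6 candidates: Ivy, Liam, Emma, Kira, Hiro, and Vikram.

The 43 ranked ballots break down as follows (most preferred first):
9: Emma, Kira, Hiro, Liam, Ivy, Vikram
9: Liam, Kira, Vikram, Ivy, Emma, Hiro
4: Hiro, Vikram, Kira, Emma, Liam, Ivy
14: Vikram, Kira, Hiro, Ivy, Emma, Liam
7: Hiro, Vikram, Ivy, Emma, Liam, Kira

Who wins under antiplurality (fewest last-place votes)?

Emma

Last-place votes: Ivy 4, Liam 14, Emma 0, Kira 7, Hiro 9, Vikram 9.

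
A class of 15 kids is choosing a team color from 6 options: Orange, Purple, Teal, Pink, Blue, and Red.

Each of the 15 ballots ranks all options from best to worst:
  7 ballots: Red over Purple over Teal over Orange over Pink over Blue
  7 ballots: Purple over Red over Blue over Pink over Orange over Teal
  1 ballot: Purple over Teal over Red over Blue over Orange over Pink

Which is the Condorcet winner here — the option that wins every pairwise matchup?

Purple vs Orange: 15–0
Purple vs Teal: 15–0
Purple vs Pink: 15–0
Purple vs Blue: 15–0
Purple vs Red: 8–7
Purple beats every other option.

Purple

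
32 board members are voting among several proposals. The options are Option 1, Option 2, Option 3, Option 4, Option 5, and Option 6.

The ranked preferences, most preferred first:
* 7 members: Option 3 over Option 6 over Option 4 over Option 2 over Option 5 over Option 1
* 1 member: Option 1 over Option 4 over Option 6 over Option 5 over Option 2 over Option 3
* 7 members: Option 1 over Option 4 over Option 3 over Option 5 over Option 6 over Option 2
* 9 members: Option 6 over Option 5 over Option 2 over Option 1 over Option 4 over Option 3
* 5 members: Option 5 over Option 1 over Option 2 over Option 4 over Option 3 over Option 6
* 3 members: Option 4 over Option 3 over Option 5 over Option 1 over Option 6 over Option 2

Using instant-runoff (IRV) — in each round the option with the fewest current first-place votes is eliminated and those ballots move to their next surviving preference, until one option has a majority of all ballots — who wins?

Round 1: Option 1 8, Option 2 0, Option 3 7, Option 4 3, Option 5 5, Option 6 9. Option 2 eliminated.
Round 2: Option 1 8, Option 3 7, Option 4 3, Option 5 5, Option 6 9. Option 4 eliminated.
Round 3: Option 1 8, Option 3 10, Option 5 5, Option 6 9. Option 5 eliminated.
Round 4: Option 1 13, Option 3 10, Option 6 9. Option 6 eliminated.
Round 5: Option 1 22, Option 3 10. Option 1 has a majority (≥17).

Option 1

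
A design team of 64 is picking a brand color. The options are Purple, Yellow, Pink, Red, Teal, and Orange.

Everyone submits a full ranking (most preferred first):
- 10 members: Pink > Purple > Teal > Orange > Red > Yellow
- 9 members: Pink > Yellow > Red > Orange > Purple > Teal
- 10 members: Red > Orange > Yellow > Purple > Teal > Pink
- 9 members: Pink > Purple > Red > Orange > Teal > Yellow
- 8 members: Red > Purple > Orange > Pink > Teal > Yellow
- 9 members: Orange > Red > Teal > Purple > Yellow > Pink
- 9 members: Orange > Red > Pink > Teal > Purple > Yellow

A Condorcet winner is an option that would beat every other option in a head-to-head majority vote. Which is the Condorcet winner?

Red

Red vs Purple: 45–19
Red vs Yellow: 55–9
Red vs Pink: 36–28
Red vs Teal: 54–10
Red vs Orange: 36–28
Red beats every other option.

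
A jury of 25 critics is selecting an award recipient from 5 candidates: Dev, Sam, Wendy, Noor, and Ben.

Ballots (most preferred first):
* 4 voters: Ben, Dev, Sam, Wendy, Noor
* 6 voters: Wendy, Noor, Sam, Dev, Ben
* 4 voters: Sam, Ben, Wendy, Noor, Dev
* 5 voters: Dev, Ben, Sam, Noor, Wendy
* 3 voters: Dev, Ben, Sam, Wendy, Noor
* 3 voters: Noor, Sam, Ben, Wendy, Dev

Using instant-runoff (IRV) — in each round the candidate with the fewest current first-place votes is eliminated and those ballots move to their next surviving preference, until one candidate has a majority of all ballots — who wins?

Round 1: Dev 8, Sam 4, Wendy 6, Noor 3, Ben 4. Noor eliminated.
Round 2: Dev 8, Sam 7, Wendy 6, Ben 4. Ben eliminated.
Round 3: Dev 12, Sam 7, Wendy 6. Wendy eliminated.
Round 4: Dev 12, Sam 13. Sam has a majority (≥13).

Sam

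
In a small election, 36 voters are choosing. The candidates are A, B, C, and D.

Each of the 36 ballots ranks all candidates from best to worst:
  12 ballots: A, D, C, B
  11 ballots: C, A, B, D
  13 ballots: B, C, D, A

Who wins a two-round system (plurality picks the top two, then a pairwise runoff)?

Round 1 first-place votes: A 12, B 13, C 11, D 0. B and A advance.
Runoff: B is ranked above A on 13 ballots, A above B on 23.

A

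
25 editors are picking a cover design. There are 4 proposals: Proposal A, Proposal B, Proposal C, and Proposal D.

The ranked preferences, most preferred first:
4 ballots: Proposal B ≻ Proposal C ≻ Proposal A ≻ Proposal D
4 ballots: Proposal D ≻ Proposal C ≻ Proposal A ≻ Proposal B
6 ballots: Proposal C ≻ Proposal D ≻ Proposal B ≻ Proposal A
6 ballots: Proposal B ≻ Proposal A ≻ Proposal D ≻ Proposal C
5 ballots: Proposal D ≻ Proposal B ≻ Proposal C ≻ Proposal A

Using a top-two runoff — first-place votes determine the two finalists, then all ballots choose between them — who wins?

Proposal D

Round 1 first-place votes: Proposal A 0, Proposal B 10, Proposal C 6, Proposal D 9. Proposal B and Proposal D advance.
Runoff: Proposal B is ranked above Proposal D on 10 ballots, Proposal D above Proposal B on 15.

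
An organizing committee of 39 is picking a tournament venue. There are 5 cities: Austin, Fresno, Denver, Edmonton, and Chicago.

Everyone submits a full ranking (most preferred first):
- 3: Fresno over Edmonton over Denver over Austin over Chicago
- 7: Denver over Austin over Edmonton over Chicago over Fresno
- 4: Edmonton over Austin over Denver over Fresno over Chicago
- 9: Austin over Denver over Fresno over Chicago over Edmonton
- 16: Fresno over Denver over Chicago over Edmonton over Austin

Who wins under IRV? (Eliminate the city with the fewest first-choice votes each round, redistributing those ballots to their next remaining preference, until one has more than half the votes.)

Round 1: Austin 9, Fresno 19, Denver 7, Edmonton 4, Chicago 0. Chicago eliminated.
Round 2: Austin 9, Fresno 19, Denver 7, Edmonton 4. Edmonton eliminated.
Round 3: Austin 13, Fresno 19, Denver 7. Denver eliminated.
Round 4: Austin 20, Fresno 19. Austin has a majority (≥20).

Austin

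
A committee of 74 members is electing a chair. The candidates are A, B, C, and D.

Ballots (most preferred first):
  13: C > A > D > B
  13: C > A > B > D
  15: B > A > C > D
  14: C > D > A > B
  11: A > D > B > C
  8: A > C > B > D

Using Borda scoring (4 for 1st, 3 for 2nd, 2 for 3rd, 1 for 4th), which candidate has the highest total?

A: 13×3 + 13×3 + 15×3 + 14×2 + 11×4 + 8×4 = 227
B: 13×1 + 13×2 + 15×4 + 14×1 + 11×2 + 8×2 = 151
C: 13×4 + 13×4 + 15×2 + 14×4 + 11×1 + 8×3 = 225
D: 13×2 + 13×1 + 15×1 + 14×3 + 11×3 + 8×1 = 137

A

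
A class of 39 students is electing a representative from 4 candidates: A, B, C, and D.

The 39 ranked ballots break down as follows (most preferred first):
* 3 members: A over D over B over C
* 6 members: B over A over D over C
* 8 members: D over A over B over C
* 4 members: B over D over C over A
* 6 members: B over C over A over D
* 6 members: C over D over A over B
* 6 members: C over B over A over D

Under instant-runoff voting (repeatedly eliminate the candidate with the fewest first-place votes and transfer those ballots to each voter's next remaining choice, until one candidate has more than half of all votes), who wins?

Round 1: A 3, B 16, C 12, D 8. A eliminated.
Round 2: B 16, C 12, D 11. D eliminated.
Round 3: B 27, C 12. B has a majority (≥20).

B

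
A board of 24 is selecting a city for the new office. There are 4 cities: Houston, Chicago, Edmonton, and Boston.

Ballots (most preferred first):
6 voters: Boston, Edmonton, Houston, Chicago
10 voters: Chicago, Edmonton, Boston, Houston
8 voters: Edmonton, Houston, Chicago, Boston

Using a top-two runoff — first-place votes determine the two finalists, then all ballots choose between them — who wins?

Round 1 first-place votes: Houston 0, Chicago 10, Edmonton 8, Boston 6. Chicago and Edmonton advance.
Runoff: Chicago is ranked above Edmonton on 10 ballots, Edmonton above Chicago on 14.

Edmonton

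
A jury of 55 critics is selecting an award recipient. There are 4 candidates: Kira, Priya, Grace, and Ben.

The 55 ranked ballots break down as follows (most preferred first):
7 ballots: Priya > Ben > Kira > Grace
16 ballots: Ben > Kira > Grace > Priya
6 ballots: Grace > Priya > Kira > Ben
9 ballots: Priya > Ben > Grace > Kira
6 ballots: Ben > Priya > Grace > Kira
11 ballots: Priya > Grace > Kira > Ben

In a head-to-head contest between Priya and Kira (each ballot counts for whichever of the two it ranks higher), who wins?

Priya

Priya is ranked above Kira on 39 ballots; Kira above Priya on 16.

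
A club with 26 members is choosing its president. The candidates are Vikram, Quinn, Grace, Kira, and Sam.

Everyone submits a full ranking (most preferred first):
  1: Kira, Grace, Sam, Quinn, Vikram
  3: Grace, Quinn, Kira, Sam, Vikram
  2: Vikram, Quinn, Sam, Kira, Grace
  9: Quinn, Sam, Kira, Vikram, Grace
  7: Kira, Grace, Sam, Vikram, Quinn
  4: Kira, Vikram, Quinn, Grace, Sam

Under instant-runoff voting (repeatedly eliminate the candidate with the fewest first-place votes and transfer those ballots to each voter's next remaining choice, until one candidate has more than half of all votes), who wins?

Quinn

Round 1: Vikram 2, Quinn 9, Grace 3, Kira 12, Sam 0. Sam eliminated.
Round 2: Vikram 2, Quinn 9, Grace 3, Kira 12. Vikram eliminated.
Round 3: Quinn 11, Grace 3, Kira 12. Grace eliminated.
Round 4: Quinn 14, Kira 12. Quinn has a majority (≥14).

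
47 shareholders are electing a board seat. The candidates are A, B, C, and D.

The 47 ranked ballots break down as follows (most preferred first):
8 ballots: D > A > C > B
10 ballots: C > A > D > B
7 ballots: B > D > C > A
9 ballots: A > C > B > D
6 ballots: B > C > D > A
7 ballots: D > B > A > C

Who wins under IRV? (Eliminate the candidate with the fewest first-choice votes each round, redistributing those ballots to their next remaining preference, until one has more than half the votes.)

Round 1: A 9, B 13, C 10, D 15. A eliminated.
Round 2: B 13, C 19, D 15. B eliminated.
Round 3: C 25, D 22. C has a majority (≥24).

C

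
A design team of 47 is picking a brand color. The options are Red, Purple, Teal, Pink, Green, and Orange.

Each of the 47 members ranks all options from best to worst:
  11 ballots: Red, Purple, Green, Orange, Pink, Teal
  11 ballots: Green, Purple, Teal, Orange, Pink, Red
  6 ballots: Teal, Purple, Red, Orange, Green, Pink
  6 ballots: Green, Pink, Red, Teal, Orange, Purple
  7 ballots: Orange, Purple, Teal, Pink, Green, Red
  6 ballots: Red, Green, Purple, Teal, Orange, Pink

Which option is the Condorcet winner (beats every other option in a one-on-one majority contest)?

Purple

Purple vs Red: 24–23
Purple vs Teal: 35–12
Purple vs Pink: 41–6
Purple vs Green: 24–23
Purple vs Orange: 34–13
Purple beats every other option.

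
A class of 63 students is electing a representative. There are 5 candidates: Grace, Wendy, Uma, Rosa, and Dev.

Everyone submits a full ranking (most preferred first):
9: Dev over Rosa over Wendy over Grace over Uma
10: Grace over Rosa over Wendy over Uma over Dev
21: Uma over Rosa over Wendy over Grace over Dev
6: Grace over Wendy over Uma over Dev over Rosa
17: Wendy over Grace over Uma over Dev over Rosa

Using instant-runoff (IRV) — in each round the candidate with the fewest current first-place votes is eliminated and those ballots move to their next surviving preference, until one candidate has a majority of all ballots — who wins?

Round 1: Grace 16, Wendy 17, Uma 21, Rosa 0, Dev 9. Rosa eliminated.
Round 2: Grace 16, Wendy 17, Uma 21, Dev 9. Dev eliminated.
Round 3: Grace 16, Wendy 26, Uma 21. Grace eliminated.
Round 4: Wendy 42, Uma 21. Wendy has a majority (≥32).

Wendy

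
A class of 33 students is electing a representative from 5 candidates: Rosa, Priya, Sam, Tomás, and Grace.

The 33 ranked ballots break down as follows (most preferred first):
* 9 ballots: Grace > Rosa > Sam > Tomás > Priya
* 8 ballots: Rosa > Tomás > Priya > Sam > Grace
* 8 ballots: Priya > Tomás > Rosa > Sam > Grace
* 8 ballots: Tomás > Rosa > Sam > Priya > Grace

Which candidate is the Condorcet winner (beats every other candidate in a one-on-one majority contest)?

Rosa vs Priya: 25–8
Rosa vs Sam: 33–0
Rosa vs Tomás: 17–16
Rosa vs Grace: 24–9
Rosa beats every other candidate.

Rosa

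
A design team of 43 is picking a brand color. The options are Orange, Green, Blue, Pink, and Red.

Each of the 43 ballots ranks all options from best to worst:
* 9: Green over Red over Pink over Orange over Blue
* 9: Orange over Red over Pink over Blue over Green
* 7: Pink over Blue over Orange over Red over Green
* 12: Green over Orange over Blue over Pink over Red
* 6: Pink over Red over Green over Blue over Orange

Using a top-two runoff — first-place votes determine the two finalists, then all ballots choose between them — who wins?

Round 1 first-place votes: Orange 9, Green 21, Blue 0, Pink 13, Red 0. Green and Pink advance.
Runoff: Green is ranked above Pink on 21 ballots, Pink above Green on 22.

Pink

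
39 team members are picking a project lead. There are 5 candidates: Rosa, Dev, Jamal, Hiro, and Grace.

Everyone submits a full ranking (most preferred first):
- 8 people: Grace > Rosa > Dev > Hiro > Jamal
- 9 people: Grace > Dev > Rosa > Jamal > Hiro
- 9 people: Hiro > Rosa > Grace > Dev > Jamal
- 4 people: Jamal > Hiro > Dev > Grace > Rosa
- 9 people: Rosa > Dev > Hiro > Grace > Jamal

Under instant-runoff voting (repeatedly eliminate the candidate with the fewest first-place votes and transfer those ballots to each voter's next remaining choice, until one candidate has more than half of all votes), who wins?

Round 1: Rosa 9, Dev 0, Jamal 4, Hiro 9, Grace 17. Dev eliminated.
Round 2: Rosa 9, Jamal 4, Hiro 9, Grace 17. Jamal eliminated.
Round 3: Rosa 9, Hiro 13, Grace 17. Rosa eliminated.
Round 4: Hiro 22, Grace 17. Hiro has a majority (≥20).

Hiro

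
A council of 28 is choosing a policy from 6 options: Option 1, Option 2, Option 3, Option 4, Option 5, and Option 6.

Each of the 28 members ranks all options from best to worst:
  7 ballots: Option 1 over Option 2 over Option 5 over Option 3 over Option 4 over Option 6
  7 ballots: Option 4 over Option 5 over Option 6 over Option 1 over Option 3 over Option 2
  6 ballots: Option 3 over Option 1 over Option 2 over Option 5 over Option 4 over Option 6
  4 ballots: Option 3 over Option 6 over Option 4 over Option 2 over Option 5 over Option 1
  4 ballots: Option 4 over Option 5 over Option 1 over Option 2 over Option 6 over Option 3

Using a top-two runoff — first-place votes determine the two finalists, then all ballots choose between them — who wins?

Option 3

Round 1 first-place votes: Option 1 7, Option 2 0, Option 3 10, Option 4 11, Option 5 0, Option 6 0. Option 4 and Option 3 advance.
Runoff: Option 4 is ranked above Option 3 on 11 ballots, Option 3 above Option 4 on 17.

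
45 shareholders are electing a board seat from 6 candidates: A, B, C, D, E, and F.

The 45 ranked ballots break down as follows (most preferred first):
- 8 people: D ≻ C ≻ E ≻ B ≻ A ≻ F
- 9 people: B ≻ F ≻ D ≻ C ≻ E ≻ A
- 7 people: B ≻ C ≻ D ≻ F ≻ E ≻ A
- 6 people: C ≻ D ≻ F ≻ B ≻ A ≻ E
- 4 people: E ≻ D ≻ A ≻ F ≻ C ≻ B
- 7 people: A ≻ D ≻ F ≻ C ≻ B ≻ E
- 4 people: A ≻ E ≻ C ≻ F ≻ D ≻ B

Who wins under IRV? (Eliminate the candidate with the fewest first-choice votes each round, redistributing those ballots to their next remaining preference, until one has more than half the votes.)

D

Round 1: A 11, B 16, C 6, D 8, E 4, F 0. F eliminated.
Round 2: A 11, B 16, C 6, D 8, E 4. E eliminated.
Round 3: A 11, B 16, C 6, D 12. C eliminated.
Round 4: A 11, B 16, D 18. A eliminated.
Round 5: B 16, D 29. D has a majority (≥23).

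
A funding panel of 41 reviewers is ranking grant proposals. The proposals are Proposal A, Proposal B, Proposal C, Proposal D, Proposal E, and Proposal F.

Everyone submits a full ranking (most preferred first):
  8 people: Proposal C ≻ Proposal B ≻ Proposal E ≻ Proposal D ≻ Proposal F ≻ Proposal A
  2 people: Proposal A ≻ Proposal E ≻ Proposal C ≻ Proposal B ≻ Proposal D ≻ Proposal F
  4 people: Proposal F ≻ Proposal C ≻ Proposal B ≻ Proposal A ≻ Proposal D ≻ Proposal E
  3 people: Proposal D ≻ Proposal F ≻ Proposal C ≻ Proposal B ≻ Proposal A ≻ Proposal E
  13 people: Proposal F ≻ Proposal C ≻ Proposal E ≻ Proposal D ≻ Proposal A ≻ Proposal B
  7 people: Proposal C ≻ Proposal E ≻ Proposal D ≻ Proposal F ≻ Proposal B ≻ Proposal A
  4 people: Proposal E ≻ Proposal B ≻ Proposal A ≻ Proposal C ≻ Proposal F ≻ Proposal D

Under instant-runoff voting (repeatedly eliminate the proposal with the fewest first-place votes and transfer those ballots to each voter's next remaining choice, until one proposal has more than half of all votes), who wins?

Proposal C

Round 1: Proposal A 2, Proposal B 0, Proposal C 15, Proposal D 3, Proposal E 4, Proposal F 17. Proposal B eliminated.
Round 2: Proposal A 2, Proposal C 15, Proposal D 3, Proposal E 4, Proposal F 17. Proposal A eliminated.
Round 3: Proposal C 15, Proposal D 3, Proposal E 6, Proposal F 17. Proposal D eliminated.
Round 4: Proposal C 15, Proposal E 6, Proposal F 20. Proposal E eliminated.
Round 5: Proposal C 21, Proposal F 20. Proposal C has a majority (≥21).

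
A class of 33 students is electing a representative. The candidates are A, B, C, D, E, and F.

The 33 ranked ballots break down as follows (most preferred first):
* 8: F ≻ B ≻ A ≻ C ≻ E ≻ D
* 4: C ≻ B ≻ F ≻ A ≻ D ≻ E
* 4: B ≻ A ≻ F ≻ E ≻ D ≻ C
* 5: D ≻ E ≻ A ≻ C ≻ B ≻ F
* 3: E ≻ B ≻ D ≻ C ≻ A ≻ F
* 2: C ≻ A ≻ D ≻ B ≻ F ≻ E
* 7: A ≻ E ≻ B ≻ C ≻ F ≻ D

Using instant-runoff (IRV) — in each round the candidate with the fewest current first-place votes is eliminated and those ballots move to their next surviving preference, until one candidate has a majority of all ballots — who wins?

B

Round 1: A 7, B 4, C 6, D 5, E 3, F 8. E eliminated.
Round 2: A 7, B 7, C 6, D 5, F 8. D eliminated.
Round 3: A 12, B 7, C 6, F 8. C eliminated.
Round 4: A 14, B 11, F 8. F eliminated.
Round 5: A 14, B 19. B has a majority (≥17).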